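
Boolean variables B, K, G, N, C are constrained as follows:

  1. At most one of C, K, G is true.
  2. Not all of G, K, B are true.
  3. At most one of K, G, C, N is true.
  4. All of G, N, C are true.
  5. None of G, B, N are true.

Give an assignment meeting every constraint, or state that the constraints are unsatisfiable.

Case G = True:
  Constraint (5) is violated (G=T) — contradiction.
Case G = False:
  Constraint (4) is violated (G=F) — contradiction.
Both cases fail — unsatisfiable.

UNSATISFIABLE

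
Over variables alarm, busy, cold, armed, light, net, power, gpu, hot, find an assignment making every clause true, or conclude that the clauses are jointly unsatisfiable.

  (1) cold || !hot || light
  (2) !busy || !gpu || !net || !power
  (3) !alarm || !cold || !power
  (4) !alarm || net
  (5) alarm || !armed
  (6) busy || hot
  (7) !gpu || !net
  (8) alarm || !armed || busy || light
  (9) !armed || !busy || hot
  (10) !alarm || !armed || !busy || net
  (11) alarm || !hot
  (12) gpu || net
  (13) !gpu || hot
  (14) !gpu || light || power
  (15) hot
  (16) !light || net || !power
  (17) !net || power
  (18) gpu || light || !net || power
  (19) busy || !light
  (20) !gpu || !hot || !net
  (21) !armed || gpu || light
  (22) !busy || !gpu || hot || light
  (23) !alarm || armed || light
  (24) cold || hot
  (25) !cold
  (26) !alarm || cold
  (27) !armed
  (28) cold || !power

Case cold = True:
  Clause (!cold) is falsified — contradiction.
Case cold = False:
  (hot) forces hot = True.
  (cold || !hot || light) forces light = True.
  (alarm || !hot) forces alarm = True.
  Clause (!alarm || cold) is falsified — contradiction.
Both cases fail, so the formula is unsatisfiable.

The formula is unsatisfiable.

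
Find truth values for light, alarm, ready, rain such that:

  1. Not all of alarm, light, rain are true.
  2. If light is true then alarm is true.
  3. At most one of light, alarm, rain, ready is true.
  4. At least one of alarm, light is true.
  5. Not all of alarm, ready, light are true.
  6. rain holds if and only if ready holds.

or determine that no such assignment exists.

light=F, alarm=T, ready=F, rain=F

  (1) {alarm, light, rain}: 1/3 true — not all ✓
  (2) light=F ⇒ alarm: vacuous ✓
  (3) {light, alarm, rain, ready}: 1 true — at most one ✓
  (4) {alarm, light}: 1 true — at least one ✓
  (5) {alarm, ready, light}: 1/3 true — not all ✓
  (6) rain=F, ready=F — same ✓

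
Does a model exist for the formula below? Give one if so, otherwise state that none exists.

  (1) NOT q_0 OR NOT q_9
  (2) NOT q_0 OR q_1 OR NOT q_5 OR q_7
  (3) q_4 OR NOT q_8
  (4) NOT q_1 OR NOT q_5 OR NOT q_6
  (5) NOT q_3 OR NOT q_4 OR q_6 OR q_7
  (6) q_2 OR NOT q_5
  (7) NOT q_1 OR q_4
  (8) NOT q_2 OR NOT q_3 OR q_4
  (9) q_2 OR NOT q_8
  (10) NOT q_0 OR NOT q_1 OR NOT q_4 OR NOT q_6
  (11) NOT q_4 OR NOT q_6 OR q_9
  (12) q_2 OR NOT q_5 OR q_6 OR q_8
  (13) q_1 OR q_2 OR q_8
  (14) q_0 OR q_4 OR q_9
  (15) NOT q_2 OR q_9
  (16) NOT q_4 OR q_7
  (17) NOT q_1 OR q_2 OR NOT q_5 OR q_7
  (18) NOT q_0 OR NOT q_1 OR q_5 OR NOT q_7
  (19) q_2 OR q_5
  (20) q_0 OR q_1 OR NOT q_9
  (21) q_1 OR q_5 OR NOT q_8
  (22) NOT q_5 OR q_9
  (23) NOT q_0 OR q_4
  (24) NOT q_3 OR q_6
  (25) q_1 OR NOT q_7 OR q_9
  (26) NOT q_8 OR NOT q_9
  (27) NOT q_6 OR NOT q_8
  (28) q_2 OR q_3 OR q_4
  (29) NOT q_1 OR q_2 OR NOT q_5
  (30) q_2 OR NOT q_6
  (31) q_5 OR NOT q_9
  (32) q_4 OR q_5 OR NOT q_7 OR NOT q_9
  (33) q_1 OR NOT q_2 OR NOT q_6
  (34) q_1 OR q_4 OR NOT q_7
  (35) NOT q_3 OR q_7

q_0 = False; q_1 = True; q_2 = True; q_3 = False; q_4 = True; q_5 = True; q_6 = False; q_7 = True; q_8 = False; q_9 = True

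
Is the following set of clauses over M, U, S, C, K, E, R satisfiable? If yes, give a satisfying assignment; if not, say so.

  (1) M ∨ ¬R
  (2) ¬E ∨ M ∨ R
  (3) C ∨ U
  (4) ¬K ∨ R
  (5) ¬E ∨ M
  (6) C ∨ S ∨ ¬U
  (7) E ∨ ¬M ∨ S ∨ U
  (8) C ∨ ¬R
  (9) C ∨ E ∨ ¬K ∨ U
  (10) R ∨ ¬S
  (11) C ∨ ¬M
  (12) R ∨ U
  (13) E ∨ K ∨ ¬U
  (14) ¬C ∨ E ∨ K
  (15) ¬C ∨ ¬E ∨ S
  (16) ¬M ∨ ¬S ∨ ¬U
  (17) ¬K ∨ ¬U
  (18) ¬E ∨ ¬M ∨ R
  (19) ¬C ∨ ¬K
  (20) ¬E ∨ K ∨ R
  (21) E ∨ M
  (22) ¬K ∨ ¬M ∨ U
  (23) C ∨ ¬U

M = True, U = False, S = True, C = True, K = False, E = True, R = True

Try M = False:
  (M ∨ ¬R) forces R = False.
  (¬E ∨ M ∨ R) forces E = False.
  clause (E ∨ M) is falsified — backtrack.
So M = True.
  then (C ∨ ¬M) forces C = True.
  then (¬C ∨ ¬K) forces K = False.
  then (¬C ∨ E ∨ K) forces E = True.
  then (¬C ∨ ¬E ∨ S) forces S = True.
  then (¬M ∨ ¬S ∨ ¬U) forces U = False.
  then (¬E ∨ ¬M ∨ R) forces R = True.
All clauses satisfied.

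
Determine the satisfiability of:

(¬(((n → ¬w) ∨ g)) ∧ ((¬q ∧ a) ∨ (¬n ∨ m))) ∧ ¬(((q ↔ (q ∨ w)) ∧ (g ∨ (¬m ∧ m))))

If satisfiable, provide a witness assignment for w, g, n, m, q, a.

w = True, g = False, n = True, m = False, q = False, a = True

  ¬(((n → ¬w) ∨ g)) ∧ ((¬q ∧ a) ∨ (¬n ∨ m)) = True
    ¬(((n → ¬w) ∨ g)) = True
      (n → ¬w) ∨ g = False
        n → ¬w = False
          ¬w = False
    (¬q ∧ a) ∨ (¬n ∨ m) = True
      ¬q ∧ a = True
        ¬q = True
      ¬n ∨ m = False
        ¬n = False
  ¬(((q ↔ (q ∨ w)) ∧ (g ∨ (¬m ∧ m)))) = True
    (q ↔ (q ∨ w)) ∧ (g ∨ (¬m ∧ m)) = False
      q ↔ (q ∨ w) = False
        q ∨ w = True
      g ∨ (¬m ∧ m) = False
        ¬m ∧ m = False
          ¬m = True
Both conjuncts True, so the formula holds.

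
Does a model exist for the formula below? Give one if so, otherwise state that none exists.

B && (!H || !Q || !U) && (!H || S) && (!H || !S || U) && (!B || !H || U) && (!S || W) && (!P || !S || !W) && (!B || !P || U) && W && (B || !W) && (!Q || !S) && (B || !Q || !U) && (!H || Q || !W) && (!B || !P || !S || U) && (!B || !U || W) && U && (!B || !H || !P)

S = True, W = True, H = False, B = True, U = True, Q = False, P = False

Unit clause (B) forces B = True.
Unit clause (W) forces W = True.
Unit clause (U) forces U = True.
Set S = True.
  then (!P || !S || !W) forces P = False.
  then (!Q || !S) forces Q = False.
  then (!H || Q || !W) forces H = False.
All clauses satisfied.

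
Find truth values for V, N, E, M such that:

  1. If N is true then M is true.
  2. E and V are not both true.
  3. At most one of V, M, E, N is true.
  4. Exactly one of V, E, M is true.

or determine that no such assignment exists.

V: True, N: False, E: False, M: False

  (1) N=F ⇒ M: vacuous ✓
  (2) E=F, V=T — not both ✓
  (3) {V, M, E, N}: 1 true — at most one ✓
  (4) {V, E, M}: 1 true — exactly one ✓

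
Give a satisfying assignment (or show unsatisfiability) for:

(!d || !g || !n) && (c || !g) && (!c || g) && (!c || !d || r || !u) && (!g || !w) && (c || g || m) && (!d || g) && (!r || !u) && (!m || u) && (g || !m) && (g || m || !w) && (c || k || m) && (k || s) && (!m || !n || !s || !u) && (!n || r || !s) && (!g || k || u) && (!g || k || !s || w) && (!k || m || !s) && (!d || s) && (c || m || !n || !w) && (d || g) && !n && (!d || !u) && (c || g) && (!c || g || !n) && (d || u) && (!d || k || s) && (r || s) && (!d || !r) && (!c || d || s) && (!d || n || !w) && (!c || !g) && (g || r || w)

Unsatisfiable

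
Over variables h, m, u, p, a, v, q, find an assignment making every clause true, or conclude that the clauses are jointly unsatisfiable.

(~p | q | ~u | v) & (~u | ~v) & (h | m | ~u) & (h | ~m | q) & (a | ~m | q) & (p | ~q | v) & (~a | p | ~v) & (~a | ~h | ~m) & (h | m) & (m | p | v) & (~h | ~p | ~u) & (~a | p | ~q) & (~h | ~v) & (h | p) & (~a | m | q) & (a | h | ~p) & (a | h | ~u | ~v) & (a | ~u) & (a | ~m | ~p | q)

Set h = False.
  then (h | m) forces m = True.
  then (h | p) forces p = True.
  then (a | h | ~p) forces a = True.
  then (h | ~m | q) forces q = True.
Set u = False.
Set v = True.
All clauses satisfied.

h=F; m=T; u=F; p=T; a=T; v=T; q=T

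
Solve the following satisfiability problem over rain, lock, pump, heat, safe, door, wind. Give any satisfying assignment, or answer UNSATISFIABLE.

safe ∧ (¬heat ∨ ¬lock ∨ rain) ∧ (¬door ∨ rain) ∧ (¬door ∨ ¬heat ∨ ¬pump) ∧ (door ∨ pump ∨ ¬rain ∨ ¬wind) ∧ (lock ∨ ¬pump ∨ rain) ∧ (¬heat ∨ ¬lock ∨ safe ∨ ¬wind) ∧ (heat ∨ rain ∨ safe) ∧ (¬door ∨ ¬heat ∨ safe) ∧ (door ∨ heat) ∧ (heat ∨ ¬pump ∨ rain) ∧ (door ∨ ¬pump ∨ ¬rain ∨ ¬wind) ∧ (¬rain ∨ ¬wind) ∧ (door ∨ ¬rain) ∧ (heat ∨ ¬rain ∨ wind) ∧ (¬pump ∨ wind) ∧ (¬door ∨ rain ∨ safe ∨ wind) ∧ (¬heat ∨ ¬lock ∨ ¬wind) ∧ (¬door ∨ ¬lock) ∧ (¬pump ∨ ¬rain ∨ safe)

Unit clause (safe) forces safe = True.
Set rain = False.
  then (¬door ∨ rain) forces door = False.
  then (door ∨ heat) forces heat = True.
  then (¬heat ∨ ¬lock ∨ rain) forces lock = False.
  then (lock ∨ ¬pump ∨ rain) forces pump = False.
Set wind = False.
All clauses satisfied.

rain = False, lock = False, pump = False, heat = True, safe = True, door = False, wind = False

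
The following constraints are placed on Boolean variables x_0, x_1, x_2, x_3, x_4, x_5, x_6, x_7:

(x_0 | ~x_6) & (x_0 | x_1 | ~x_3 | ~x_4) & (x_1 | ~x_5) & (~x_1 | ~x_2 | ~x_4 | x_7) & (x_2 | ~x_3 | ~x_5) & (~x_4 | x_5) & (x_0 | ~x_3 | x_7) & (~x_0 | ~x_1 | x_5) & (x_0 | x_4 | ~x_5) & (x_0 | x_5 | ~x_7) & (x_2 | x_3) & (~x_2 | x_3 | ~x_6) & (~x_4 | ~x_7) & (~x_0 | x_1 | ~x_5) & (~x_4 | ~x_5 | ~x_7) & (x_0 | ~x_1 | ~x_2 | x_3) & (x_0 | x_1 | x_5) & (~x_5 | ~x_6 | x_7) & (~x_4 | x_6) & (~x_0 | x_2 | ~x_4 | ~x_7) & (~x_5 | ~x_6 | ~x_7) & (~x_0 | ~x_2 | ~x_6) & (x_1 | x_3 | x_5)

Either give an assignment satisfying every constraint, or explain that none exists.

x_0 = True, x_1 = True, x_2 = True, x_3 = True, x_4 = False, x_5 = True, x_6 = False, x_7 = True

Set x_0 = True.
Set x_1 = True.
  then (~x_0 | ~x_1 | x_5) forces x_5 = True.
Set x_2 = True.
  then (~x_0 | ~x_2 | ~x_6) forces x_6 = False.
  then (~x_4 | x_6) forces x_4 = False.
Set x_3 = True.
Set x_7 = True.
All clauses satisfied.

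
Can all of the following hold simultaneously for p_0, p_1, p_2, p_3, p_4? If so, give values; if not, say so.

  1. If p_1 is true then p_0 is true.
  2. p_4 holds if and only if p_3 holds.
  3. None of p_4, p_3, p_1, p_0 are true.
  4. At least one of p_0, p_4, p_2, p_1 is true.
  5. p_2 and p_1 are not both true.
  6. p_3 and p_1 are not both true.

p_0 = False, p_1 = False, p_2 = True, p_3 = False, p_4 = False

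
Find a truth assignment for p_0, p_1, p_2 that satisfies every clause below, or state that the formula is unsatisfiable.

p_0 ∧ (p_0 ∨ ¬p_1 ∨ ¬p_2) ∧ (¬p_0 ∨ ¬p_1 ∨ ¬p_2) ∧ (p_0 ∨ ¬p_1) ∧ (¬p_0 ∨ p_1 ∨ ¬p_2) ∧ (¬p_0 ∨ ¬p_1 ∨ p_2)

p_0 = True, p_1 = False, p_2 = False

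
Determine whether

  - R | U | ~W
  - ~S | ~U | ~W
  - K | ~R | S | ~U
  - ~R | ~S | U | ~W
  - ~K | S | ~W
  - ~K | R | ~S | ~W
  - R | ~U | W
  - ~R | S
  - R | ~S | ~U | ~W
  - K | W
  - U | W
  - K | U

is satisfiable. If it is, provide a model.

U: True, W: False, R: True, K: True, S: True

Try U = False:
  (U | W) forces W = True.
  (R | U | ~W) forces R = True.
  (~R | ~S | U | ~W) forces S = False.
  clause (~R | S) is falsified — backtrack.
So U = True.
Set W = False.
  then (R | ~U | W) forces R = True.
  then (~R | S) forces S = True.
  then (K | W) forces K = True.
All clauses satisfied.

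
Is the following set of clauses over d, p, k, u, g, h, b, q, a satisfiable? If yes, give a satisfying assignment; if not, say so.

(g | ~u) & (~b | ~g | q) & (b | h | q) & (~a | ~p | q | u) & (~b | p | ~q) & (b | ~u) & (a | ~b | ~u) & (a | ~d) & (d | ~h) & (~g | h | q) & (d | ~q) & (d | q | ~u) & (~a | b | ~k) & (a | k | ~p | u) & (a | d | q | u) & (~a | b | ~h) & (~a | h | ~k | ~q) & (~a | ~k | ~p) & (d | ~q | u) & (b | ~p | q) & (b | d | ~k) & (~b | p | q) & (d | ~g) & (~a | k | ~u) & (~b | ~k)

d: True, p: True, k: False, u: False, g: True, h: False, b: True, q: True, a: True

Set d = True.
  then (a | ~d) forces a = True.
Set p = True.
  then (~a | ~k | ~p) forces k = False.
  then (~a | k | ~u) forces u = False.
  then (~a | ~p | q | u) forces q = True.
Set g = True.
Set h = False.
Set b = True.
All clauses satisfied.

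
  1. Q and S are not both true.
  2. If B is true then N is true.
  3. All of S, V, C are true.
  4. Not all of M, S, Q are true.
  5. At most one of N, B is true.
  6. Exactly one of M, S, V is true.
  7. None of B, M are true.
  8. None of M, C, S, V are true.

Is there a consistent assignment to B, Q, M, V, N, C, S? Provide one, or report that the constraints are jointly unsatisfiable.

Case V = True:
  Constraint (8) is violated (V=T) — contradiction.
Case V = False:
  Constraint (3) is violated (V=F) — contradiction.
Both cases fail — unsatisfiable.

Unsatisfiable — no assignment works.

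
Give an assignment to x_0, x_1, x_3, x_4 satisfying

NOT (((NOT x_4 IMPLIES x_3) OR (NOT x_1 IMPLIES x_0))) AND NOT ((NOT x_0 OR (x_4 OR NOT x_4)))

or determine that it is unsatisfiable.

UNSATISFIABLE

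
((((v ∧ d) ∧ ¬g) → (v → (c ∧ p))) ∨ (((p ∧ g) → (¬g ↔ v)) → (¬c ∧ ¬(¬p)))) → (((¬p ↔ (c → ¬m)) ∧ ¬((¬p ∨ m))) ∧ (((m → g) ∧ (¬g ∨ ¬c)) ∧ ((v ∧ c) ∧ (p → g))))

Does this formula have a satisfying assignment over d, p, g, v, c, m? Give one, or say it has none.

d = True, p = False, g = False, v = True, c = True, m = False

  ((((v ∧ d) ∧ ¬g) → (v → (c ∧ p))) ∨ (((p ∧ g) → (¬g ↔ v)) → (¬c ∧ ¬(¬p)))) → (((¬p ↔ (c → ¬m)) ∧ ¬((¬p ∨ m))) ∧ (((m → g) ∧ (¬g ∨ ¬c)) ∧ ((v ∧ c) ∧ (p → g)))) = True
    (((v ∧ d) ∧ ¬g) → (v → (c ∧ p))) ∨ (((p ∧ g) → (¬g ↔ v)) → (¬c ∧ ¬(¬p))) = False
      ((v ∧ d) ∧ ¬g) → (v → (c ∧ p)) = False
        (v ∧ d) ∧ ¬g = True
          v ∧ d = True
          ¬g = True
        v → (c ∧ p) = False
          c ∧ p = False
      ((p ∧ g) → (¬g ↔ v)) → (¬c ∧ ¬(¬p)) = False
        (p ∧ g) → (¬g ↔ v) = True
          p ∧ g = False
          ¬g ↔ v = True
            ¬g = True
        ¬c ∧ ¬(¬p) = False
          ¬c = False
          ¬(¬p) = False
            ¬p = True
    ((¬p ↔ (c → ¬m)) ∧ ¬((¬p ∨ m))) ∧ (((m → g) ∧ (¬g ∨ ¬c)) ∧ ((v ∧ c) ∧ (p → g))) = False
      (¬p ↔ (c → ¬m)) ∧ ¬((¬p ∨ m)) = False
        ¬p ↔ (c → ¬m) = True
          ¬p = True
          c → ¬m = True
            ¬m = True
        ¬((¬p ∨ m)) = False
          ¬p ∨ m = True
            ¬p = True
      ((m → g) ∧ (¬g ∨ ¬c)) ∧ ((v ∧ c) ∧ (p → g)) = True
        (m → g) ∧ (¬g ∨ ¬c) = True
          m → g = True
          ¬g ∨ ¬c = True
            ¬g = True
            ¬c = False
        (v ∧ c) ∧ (p → g) = True
          v ∧ c = True
          p → g = True
The formula evaluates to True.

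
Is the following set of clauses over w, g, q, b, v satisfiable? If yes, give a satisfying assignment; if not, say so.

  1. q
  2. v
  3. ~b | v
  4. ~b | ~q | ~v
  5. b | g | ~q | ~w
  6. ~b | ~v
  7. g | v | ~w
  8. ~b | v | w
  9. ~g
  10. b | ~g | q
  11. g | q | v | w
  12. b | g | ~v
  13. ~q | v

UNSATISFIABLE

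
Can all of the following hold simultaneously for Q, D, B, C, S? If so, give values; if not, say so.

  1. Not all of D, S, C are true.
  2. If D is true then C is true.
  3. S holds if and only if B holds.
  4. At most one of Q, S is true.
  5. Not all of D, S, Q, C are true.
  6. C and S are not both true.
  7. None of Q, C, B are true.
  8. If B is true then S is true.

Q=F, D=F, B=F, C=F, S=F

  (1) {D, S, C}: 0/3 true — not all ✓
  (2) D=F ⇒ C: vacuous ✓
  (3) S=F, B=F — same ✓
  (4) {Q, S}: 0 true — at most one ✓
  (5) {D, S, Q, C}: 0/4 true — not all ✓
  (6) C=F, S=F — not both ✓
  (7) {Q, C, B}: 0 true — none ✓
  (8) B=F ⇒ S: vacuous ✓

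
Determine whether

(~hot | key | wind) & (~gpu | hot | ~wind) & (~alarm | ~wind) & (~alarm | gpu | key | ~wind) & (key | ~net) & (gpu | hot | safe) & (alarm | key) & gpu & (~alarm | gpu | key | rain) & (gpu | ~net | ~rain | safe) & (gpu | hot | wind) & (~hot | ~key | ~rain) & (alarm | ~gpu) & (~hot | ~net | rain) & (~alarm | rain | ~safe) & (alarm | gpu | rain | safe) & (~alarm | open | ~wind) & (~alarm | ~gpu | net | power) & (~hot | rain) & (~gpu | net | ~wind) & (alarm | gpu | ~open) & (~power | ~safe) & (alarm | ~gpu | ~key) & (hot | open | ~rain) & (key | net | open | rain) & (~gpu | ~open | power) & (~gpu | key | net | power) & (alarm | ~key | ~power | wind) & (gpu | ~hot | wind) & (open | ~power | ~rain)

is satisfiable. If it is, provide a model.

key=T, safe=F, power=T, net=F, open=T, wind=F, gpu=T, rain=T, hot=F, alarm=T

Unit clause (gpu) forces gpu = True.
In (alarm | ~gpu) only alarm is left, so alarm = True.
In (~alarm | ~wind) only ~wind is left, so wind = False.
Set key = True.
Set safe = False.
Set power = True.
Set net = False.
Set open = True.
Set rain = True.
  then (~hot | ~key | ~rain) forces hot = False.
All clauses satisfied.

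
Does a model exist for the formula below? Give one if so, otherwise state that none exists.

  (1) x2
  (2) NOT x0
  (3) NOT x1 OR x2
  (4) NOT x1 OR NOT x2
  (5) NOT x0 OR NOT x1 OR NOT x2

Unit clause (x2) forces x2 = True.
Unit clause (NOT x0) forces x0 = False.
In (NOT x1 OR NOT x2) only NOT x1 is left, so x1 = False.
Check each clause:
  (x2): x2 holds.
  (NOT x0): NOT x0 holds.
  (NOT x1 OR x2): NOT x1 holds.
  (NOT x1 OR NOT x2): NOT x1 holds.
  (NOT x0 OR NOT x1 OR NOT x2): NOT x0 holds.
All clauses satisfied.

x0: False, x1: False, x2: True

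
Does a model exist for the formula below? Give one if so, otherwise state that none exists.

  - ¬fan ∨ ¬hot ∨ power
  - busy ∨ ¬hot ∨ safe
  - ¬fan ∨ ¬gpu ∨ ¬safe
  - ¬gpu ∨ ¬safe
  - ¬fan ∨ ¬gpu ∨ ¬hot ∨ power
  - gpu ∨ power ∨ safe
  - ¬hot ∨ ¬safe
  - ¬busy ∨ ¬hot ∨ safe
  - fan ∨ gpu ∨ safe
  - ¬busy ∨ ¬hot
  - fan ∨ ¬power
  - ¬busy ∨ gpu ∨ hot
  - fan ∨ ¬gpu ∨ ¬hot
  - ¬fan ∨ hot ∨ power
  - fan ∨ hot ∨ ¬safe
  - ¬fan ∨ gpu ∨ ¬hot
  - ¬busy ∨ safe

Set safe = False.
  then (¬busy ∨ safe) forces busy = False.
  then (busy ∨ ¬hot ∨ safe) forces hot = False.
Set fan = True.
  then (¬fan ∨ hot ∨ power) forces power = True.
Set gpu = True.
All clauses satisfied.

safe = False, hot = False, fan = True, gpu = True, power = True, busy = False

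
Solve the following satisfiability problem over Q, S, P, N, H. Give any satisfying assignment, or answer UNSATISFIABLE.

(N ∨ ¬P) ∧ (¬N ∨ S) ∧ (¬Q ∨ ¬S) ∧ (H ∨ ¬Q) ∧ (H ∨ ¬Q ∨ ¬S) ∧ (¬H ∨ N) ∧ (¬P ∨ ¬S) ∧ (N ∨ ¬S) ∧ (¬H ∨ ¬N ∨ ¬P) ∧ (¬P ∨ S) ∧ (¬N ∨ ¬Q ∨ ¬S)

Set Q = False.
Set S = False.
  then (¬N ∨ S) forces N = False.
  then (¬H ∨ N) forces H = False.
  then (¬P ∨ S) forces P = False.
All clauses satisfied.

Q = False; S = False; P = False; N = False; H = False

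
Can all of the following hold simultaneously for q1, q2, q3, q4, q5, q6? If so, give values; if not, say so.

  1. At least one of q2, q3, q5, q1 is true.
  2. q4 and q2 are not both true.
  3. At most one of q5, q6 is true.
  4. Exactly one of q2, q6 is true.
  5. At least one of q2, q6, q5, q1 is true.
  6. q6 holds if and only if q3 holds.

q1 = True; q2 = False; q3 = True; q4 = True; q5 = False; q6 = True

  (1) {q2, q3, q5, q1}: 2 true — at least one ✓
  (2) q4=T, q2=F — not both ✓
  (3) {q5, q6}: 1 true — at most one ✓
  (4) {q2, q6}: 1 true — exactly one ✓
  (5) {q2, q6, q5, q1}: 2 true — at least one ✓
  (6) q6=T, q3=T — same ✓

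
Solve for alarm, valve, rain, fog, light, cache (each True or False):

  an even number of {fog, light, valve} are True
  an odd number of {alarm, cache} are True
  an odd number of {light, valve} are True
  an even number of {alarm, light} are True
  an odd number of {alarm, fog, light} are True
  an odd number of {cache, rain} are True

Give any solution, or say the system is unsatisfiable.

alarm = False, valve = True, rain = False, fog = True, light = False, cache = True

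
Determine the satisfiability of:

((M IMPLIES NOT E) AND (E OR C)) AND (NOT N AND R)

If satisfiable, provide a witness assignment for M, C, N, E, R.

M: True, C: True, N: False, E: False, R: True

  (M IMPLIES NOT E) AND (E OR C) = True
    M IMPLIES NOT E = True
      NOT E = True
    E OR C = True
  NOT N AND R = True
    NOT N = True
Both conjuncts True, so the formula holds.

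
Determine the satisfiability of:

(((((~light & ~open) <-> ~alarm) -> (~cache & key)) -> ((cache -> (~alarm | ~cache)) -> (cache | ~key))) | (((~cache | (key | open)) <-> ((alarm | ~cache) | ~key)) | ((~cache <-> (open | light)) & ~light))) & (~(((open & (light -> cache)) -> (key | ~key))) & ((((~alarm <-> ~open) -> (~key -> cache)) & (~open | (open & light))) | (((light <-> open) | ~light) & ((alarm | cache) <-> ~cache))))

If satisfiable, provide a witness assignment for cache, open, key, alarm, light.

No satisfying assignment exists.

The conjunct ~(((open & (light -> cache)) -> (key | ~key))) is unsatisfiable on its own:
  key = True: this becomes ~(((open & (light -> cache)) -> True)) = False.
  key = False: this becomes ~(((open & (light -> cache)) -> True)) = False.
So the whole conjunction is unsatisfiable.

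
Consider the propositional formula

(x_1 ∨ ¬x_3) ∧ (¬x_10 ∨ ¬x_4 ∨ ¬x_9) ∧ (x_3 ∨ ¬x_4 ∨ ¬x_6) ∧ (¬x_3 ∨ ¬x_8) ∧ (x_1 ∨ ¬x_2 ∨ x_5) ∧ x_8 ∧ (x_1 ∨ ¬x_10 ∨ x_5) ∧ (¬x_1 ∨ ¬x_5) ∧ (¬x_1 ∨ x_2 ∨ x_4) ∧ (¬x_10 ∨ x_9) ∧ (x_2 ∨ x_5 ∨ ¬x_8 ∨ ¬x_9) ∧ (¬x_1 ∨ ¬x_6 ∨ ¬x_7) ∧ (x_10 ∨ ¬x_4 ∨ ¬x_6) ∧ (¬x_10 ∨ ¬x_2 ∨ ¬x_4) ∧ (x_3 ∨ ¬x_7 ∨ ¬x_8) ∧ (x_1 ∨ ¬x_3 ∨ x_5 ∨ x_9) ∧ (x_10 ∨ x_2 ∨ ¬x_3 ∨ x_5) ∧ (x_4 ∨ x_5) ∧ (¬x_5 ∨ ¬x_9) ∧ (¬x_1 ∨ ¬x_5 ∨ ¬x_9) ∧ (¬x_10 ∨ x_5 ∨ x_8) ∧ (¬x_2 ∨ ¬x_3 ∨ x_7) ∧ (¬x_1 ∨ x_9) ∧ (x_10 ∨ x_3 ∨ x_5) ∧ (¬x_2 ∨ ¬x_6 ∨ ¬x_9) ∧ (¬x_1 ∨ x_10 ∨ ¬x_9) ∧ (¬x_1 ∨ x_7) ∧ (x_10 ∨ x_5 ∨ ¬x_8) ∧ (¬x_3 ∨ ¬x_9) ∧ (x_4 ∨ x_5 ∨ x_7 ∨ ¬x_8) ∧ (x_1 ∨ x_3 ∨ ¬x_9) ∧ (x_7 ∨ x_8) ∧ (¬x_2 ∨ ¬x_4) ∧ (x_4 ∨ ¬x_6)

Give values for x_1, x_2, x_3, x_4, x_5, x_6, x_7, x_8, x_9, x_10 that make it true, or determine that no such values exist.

Unit clause (x_8) forces x_8 = True.
In (¬x_3 ∨ ¬x_8) only ¬x_3 is left, so x_3 = False.
In (x_3 ∨ ¬x_7 ∨ ¬x_8) only ¬x_7 is left, so x_7 = False.
In (¬x_1 ∨ x_7) only ¬x_1 is left, so x_1 = False.
In (x_1 ∨ x_3 ∨ ¬x_9) only ¬x_9 is left, so x_9 = False.
In (¬x_10 ∨ x_9) only ¬x_10 is left, so x_10 = False.
In (x_10 ∨ x_3 ∨ x_5) only x_5 is left, so x_5 = True.
Set x_2 = False.
Set x_4 = False.
  then (x_4 ∨ ¬x_6) forces x_6 = False.
All clauses satisfied.

x_1 = False; x_2 = False; x_3 = False; x_4 = False; x_5 = True; x_6 = False; x_7 = False; x_8 = True; x_9 = False; x_10 = False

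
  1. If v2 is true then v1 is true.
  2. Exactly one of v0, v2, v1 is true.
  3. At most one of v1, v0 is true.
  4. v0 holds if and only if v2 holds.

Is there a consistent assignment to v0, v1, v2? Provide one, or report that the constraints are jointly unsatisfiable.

v0: False, v1: True, v2: False

  (1) v2=F ⇒ v1: vacuous ✓
  (2) {v0, v2, v1}: 1 true — exactly one ✓
  (3) {v1, v0}: 1 true — at most one ✓
  (4) v0=F, v2=F — same ✓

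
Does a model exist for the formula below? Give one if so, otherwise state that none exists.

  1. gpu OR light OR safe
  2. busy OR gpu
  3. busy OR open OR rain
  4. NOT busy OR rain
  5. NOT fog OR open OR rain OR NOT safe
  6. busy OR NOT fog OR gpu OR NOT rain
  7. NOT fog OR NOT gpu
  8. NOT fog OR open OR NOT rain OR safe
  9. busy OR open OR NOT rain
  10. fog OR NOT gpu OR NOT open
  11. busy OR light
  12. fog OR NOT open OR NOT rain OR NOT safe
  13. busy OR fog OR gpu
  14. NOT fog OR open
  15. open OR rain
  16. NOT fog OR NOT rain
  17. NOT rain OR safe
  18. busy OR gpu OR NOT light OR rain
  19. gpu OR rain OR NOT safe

Set gpu = True.
  then (NOT fog OR NOT gpu) forces fog = False.
  then (fog OR NOT gpu OR NOT open) forces open = False.
  then (open OR rain) forces rain = True.
  then (NOT rain OR safe) forces safe = True.
  then (busy OR open OR NOT rain) forces busy = True.
Set light = True.
All clauses satisfied.

gpu: True, light: True, open: False, fog: False, busy: True, safe: True, rain: True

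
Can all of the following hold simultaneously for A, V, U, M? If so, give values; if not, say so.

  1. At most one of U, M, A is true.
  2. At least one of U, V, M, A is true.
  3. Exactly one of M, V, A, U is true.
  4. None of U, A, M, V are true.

Case A = True:
  Constraint (4) is violated (A=T) — contradiction.
Case A = False:
  (4) forces U = False.
  (4) forces M = False.
  (2) with U=F, M=F, A=F forces V = True.
  Constraint (4) is violated (V=T) — contradiction.
Both cases fail — unsatisfiable.

UNSATISFIABLE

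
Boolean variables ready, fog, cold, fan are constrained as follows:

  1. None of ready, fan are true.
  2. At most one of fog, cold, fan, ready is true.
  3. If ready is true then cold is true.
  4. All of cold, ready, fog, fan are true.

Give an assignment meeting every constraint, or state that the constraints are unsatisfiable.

Unsatisfiable — no assignment works.

Case ready = True:
  Constraint (1) is violated (ready=T) — contradiction.
Case ready = False:
  Constraint (4) is violated (ready=F) — contradiction.
Both cases fail — unsatisfiable.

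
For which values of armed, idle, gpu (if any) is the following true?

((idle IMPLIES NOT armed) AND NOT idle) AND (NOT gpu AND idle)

Case idle = True: the conjunct NOT idle is False.
Case idle = False: the conjunct idle is False.
Both cases fail — unsatisfiable.

Unsatisfiable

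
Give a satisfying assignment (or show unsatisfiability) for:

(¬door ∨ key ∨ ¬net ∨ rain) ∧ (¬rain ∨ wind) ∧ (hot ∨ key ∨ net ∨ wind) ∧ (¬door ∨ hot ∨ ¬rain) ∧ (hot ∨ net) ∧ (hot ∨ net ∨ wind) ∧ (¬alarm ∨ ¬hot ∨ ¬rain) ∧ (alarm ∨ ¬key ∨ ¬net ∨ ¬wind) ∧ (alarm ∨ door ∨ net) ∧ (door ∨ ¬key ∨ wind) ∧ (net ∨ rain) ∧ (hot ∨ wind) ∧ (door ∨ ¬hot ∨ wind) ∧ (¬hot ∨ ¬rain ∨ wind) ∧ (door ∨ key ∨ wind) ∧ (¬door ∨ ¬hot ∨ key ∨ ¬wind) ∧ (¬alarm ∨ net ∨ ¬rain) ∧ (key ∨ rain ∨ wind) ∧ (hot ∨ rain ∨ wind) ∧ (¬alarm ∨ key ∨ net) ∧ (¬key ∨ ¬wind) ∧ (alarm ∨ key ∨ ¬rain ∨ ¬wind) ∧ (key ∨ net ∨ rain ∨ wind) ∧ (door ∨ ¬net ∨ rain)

Set wind = False.
  then (¬rain ∨ wind) forces rain = False.
  then (net ∨ rain) forces net = True.
  then (hot ∨ wind) forces hot = True.
  then (door ∨ ¬hot ∨ wind) forces door = True.
  then (key ∨ rain ∨ wind) forces key = True.
Set alarm = False.
All clauses satisfied.

wind=F, door=T, key=T, hot=T, rain=F, net=T, alarm=F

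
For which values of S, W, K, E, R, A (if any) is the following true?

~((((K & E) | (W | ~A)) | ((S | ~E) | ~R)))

S = False; W = False; K = False; E = True; R = True; A = True

  ~((((K & E) | (W | ~A)) | ((S | ~E) | ~R))) = True
    ((K & E) | (W | ~A)) | ((S | ~E) | ~R) = False
      (K & E) | (W | ~A) = False
        K & E = False
        W | ~A = False
          ~A = False
      (S | ~E) | ~R = False
        S | ~E = False
          ~E = False
        ~R = False
The formula evaluates to True.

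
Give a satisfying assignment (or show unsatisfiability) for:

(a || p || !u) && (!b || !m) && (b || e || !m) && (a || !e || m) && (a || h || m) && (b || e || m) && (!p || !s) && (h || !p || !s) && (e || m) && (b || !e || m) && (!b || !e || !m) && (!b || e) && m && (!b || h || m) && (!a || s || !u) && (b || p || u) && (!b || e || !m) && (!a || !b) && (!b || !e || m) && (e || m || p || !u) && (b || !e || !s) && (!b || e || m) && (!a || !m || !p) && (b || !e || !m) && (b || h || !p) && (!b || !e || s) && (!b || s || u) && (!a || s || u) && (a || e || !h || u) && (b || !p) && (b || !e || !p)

Case m = True:
  (!b || !m) forces b = False.
  (b || e || !m) forces e = True.
  Clause (b || !e || !m) is falsified — contradiction.
Case m = False:
  Clause (m) is falsified — contradiction.
Both cases fail, so the formula is unsatisfiable.

Unsatisfiable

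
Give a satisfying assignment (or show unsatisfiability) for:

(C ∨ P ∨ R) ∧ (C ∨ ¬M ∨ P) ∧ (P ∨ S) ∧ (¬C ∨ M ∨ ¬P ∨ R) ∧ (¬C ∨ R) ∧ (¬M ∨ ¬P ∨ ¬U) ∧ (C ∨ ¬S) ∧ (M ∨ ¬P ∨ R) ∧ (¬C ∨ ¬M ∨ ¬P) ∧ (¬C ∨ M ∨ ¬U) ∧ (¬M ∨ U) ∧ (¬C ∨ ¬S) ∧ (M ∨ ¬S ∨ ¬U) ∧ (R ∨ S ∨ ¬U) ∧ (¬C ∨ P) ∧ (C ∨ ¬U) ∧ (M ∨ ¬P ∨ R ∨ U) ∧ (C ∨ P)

Try M = True:
  (¬M ∨ U) forces U = True.
  (¬M ∨ ¬P ∨ ¬U) forces P = False.
  (C ∨ ¬M ∨ P) forces C = True.
  clause (¬C ∨ P) is falsified — backtrack.
So M = False.
Try P = False:
  (P ∨ S) forces S = True.
  (C ∨ ¬S) forces C = True.
  clause (¬C ∨ ¬S) is falsified — backtrack.
So P = True.
  then (M ∨ ¬P ∨ R) forces R = True.
Try U = True:
  (¬C ∨ M ∨ ¬U) forces C = False.
  clause (C ∨ ¬U) is falsified — backtrack.
So U = False.
Set S = False.
Set C = False.
All clauses satisfied.

M=F, P=T, U=F, R=T, S=F, C=F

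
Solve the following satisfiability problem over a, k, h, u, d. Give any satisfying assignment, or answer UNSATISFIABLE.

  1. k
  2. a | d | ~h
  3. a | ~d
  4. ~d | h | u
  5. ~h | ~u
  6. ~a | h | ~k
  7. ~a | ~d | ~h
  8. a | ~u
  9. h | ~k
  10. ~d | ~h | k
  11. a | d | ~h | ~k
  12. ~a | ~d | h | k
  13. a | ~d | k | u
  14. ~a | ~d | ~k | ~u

Unit clause (k) forces k = True.
In (h | ~k) only h is left, so h = True.
In (~h | ~u) only ~u is left, so u = False.
Try a = False:
  (a | d | ~h) forces d = True.
  clause (a | ~d) is falsified — backtrack.
So a = True.
  then (~a | ~d | ~h) forces d = False.
All clauses satisfied.

a: True, k: True, h: True, u: False, d: False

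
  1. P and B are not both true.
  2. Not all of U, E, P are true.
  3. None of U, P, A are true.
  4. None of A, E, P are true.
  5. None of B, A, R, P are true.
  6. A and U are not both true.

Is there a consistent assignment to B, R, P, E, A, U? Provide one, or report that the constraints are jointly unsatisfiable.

B=F, R=F, P=F, E=F, A=F, U=F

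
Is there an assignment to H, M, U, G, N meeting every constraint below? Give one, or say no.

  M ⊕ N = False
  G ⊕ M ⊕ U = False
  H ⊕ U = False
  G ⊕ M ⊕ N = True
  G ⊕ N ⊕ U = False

H = True, M = False, U = True, G = True, N = False

M ⊕ N = F ⊕ F = False ✓
G ⊕ M ⊕ U = T ⊕ F ⊕ T = False ✓
H ⊕ U = T ⊕ T = False ✓
G ⊕ M ⊕ N = T ⊕ F ⊕ F = True ✓
G ⊕ N ⊕ U = T ⊕ F ⊕ T = False ✓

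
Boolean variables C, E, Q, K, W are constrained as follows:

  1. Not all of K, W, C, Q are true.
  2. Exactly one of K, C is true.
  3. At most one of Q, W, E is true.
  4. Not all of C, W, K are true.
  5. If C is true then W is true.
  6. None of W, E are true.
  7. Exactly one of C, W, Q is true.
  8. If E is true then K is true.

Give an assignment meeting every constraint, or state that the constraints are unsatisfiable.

C=F, E=F, Q=T, K=T, W=F

  (1) {K, W, C, Q}: 2/4 true — not all ✓
  (2) {K, C}: 1 true — exactly one ✓
  (3) {Q, W, E}: 1 true — at most one ✓
  (4) {C, W, K}: 1/3 true — not all ✓
  (5) C=F ⇒ W: vacuous ✓
  (6) {W, E}: 0 true — none ✓
  (7) {C, W, Q}: 1 true — exactly one ✓
  (8) E=F ⇒ K: vacuous ✓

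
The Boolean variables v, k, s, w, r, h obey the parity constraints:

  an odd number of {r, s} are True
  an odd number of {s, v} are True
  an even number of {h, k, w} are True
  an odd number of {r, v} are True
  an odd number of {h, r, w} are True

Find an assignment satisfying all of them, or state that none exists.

Adding constraints 1, 2, 4 mod 2: every variable appears an even number of times on the left, so the left side is 0.
But the right sides sum to 1 (mod 2). 0 ≠ 1 — the system is inconsistent.

No satisfying assignment exists.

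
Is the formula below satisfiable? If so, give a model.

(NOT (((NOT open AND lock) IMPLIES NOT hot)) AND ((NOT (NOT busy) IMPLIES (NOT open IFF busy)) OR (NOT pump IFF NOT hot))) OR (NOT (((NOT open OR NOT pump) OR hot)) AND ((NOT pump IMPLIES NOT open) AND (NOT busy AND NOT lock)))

busy: True; hot: True; pump: False; lock: True; open: False

  (NOT (((NOT open AND lock) IMPLIES NOT hot)) AND ((NOT (NOT busy) IMPLIES (NOT open IFF busy)) OR (NOT pump IFF NOT hot))) OR (NOT (((NOT open OR NOT pump) OR hot)) AND ((NOT pump IMPLIES NOT open) AND (NOT busy AND NOT lock))) = True
    NOT (((NOT open AND lock) IMPLIES NOT hot)) AND ((NOT (NOT busy) IMPLIES (NOT open IFF busy)) OR (NOT pump IFF NOT hot)) = True
      NOT (((NOT open AND lock) IMPLIES NOT hot)) = True
        (NOT open AND lock) IMPLIES NOT hot = False
          NOT open AND lock = True
            NOT open = True
          NOT hot = False
      (NOT (NOT busy) IMPLIES (NOT open IFF busy)) OR (NOT pump IFF NOT hot) = True
        NOT (NOT busy) IMPLIES (NOT open IFF busy) = True
          NOT (NOT busy) = True
            NOT busy = False
          NOT open IFF busy = True
            NOT open = True
        NOT pump IFF NOT hot = False
          NOT pump = True
          NOT hot = False
    NOT (((NOT open OR NOT pump) OR hot)) AND ((NOT pump IMPLIES NOT open) AND (NOT busy AND NOT lock)) = False
      NOT (((NOT open OR NOT pump) OR hot)) = False
        (NOT open OR NOT pump) OR hot = True
          NOT open OR NOT pump = True
            NOT open = True
            NOT pump = True
      (NOT pump IMPLIES NOT open) AND (NOT busy AND NOT lock) = False
        NOT pump IMPLIES NOT open = True
          NOT pump = True
          NOT open = True
        NOT busy AND NOT lock = False
          NOT busy = False
          NOT lock = False
The formula evaluates to True.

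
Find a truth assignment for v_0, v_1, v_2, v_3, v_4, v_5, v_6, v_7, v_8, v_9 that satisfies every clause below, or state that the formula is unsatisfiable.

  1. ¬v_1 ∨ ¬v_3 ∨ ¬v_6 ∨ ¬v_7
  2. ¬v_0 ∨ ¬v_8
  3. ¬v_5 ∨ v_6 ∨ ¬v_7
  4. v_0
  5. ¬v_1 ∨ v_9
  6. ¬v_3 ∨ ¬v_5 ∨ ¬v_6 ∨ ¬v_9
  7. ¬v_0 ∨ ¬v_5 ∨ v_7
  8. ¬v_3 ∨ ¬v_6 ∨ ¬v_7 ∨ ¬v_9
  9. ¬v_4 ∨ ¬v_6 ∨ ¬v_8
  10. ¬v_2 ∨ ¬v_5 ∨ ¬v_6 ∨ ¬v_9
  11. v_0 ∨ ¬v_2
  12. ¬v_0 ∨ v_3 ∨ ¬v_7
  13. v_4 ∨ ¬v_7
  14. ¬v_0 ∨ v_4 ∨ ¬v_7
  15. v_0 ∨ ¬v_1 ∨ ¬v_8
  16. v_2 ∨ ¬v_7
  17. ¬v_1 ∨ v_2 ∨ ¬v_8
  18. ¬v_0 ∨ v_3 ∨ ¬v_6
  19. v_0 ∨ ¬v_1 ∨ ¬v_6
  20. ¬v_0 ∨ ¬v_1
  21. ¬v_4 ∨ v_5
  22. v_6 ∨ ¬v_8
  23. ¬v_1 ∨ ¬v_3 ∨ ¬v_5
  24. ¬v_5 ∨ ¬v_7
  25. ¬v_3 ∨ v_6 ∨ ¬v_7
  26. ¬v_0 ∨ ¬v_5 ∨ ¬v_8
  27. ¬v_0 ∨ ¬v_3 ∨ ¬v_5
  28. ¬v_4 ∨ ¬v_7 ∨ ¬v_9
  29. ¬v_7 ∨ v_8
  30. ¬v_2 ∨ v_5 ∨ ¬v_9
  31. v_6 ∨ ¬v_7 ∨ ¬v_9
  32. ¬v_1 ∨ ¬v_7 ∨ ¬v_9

v_0: True; v_1: False; v_2: False; v_3: True; v_4: False; v_5: False; v_6: True; v_7: False; v_8: False; v_9: False

Unit clause (v_0) forces v_0 = True.
In (¬v_0 ∨ ¬v_1) only ¬v_1 is left, so v_1 = False.
In (¬v_0 ∨ ¬v_8) only ¬v_8 is left, so v_8 = False.
In (¬v_7 ∨ v_8) only ¬v_7 is left, so v_7 = False.
In (¬v_0 ∨ ¬v_5 ∨ v_7) only ¬v_5 is left, so v_5 = False.
In (¬v_4 ∨ v_5) only ¬v_4 is left, so v_4 = False.
Set v_2 = False.
Set v_3 = True.
Set v_6 = True.
Set v_9 = False.
All clauses satisfied.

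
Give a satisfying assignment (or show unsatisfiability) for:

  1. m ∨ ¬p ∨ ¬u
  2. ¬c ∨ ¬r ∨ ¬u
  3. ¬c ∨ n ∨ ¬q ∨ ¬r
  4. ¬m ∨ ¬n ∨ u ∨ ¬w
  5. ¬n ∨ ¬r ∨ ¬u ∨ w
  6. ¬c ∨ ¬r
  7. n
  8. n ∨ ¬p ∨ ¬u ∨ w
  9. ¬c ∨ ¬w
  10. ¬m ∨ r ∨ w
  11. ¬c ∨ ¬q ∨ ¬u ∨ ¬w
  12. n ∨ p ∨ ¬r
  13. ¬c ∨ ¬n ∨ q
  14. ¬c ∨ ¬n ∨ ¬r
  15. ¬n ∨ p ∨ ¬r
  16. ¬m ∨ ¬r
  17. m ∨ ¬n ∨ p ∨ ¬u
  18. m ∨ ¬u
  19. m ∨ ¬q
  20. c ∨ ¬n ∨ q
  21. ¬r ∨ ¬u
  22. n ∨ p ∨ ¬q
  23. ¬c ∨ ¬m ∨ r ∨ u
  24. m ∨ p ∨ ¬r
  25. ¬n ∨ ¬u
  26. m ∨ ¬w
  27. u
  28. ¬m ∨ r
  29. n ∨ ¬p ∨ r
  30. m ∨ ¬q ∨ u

UNSATISFIABLE

Case u = True:
  (n) forces n = True.
  Clause (¬n ∨ ¬u) is falsified — contradiction.
Case u = False:
  Clause (u) is falsified — contradiction.
Both cases fail, so the formula is unsatisfiable.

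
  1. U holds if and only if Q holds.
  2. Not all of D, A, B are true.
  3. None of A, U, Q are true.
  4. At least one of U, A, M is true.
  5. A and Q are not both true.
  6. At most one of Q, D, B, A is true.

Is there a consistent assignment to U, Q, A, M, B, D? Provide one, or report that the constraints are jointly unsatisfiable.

U: False, Q: False, A: False, M: True, B: True, D: False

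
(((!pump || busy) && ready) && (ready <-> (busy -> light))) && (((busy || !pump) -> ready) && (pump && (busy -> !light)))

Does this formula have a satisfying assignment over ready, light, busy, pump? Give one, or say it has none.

Case ready = True: the formula simplifies to ((!pump || busy) && (busy -> light)) && (pump && (busy -> !light)).
  busy = True: simplifies to light && (pump && !light).
    light = True: the conjunct !light is False.
    light = False: the conjunct light is False.
  busy = False: simplifies to !pump && pump.
    pump = True: the conjunct !pump is False.
    pump = False: the conjunct pump is False.
Case ready = False: the conjunct ready is False.
Both cases fail — unsatisfiable.

No satisfying assignment exists.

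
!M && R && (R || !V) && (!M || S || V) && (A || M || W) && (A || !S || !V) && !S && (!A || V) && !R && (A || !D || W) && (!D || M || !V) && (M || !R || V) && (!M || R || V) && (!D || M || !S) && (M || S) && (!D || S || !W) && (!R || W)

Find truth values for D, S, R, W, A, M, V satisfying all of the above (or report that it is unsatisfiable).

The formula is unsatisfiable.

Case R = True:
  Clause (!R) is falsified — contradiction.
Case R = False:
  Clause (R) is falsified — contradiction.
Both cases fail, so the formula is unsatisfiable.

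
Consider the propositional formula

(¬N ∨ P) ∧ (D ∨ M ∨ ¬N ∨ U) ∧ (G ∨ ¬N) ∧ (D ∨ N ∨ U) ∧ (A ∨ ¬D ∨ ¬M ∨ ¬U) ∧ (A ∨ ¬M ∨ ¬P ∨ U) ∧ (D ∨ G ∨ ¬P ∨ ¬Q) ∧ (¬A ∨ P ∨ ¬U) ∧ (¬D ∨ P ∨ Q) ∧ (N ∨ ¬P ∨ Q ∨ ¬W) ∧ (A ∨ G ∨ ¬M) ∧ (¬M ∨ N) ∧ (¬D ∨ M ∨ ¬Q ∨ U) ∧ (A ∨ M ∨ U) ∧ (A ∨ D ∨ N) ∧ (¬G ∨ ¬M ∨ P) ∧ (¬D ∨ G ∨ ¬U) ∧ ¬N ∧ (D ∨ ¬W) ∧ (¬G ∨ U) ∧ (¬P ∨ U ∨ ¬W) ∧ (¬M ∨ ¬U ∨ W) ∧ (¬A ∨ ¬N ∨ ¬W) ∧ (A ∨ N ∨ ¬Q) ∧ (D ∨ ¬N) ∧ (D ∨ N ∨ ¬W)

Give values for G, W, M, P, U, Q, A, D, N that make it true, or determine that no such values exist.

G = True, W = False, M = False, P = True, U = True, Q = False, A = True, D = True, N = False

Unit clause (¬N) forces N = False.
In (¬M ∨ N) only ¬M is left, so M = False.
Set G = True.
  then (¬G ∨ U) forces U = True.
Set W = False.
Try P = False:
  (¬A ∨ P ∨ ¬U) forces A = False.
  (A ∨ D ∨ N) forces D = True.
  (¬D ∨ P ∨ Q) forces Q = True.
  clause (A ∨ N ∨ ¬Q) is falsified — backtrack.
So P = True.
Set Q = False.
Set A = True.
Set D = True.
All clauses satisfied.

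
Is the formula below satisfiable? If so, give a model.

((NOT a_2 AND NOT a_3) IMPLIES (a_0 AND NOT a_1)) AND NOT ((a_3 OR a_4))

a_0 = False, a_1 = True, a_2 = True, a_3 = False, a_4 = False

  (NOT a_2 AND NOT a_3) IMPLIES (a_0 AND NOT a_1) = True
    NOT a_2 AND NOT a_3 = False
      NOT a_2 = False
      NOT a_3 = True
    a_0 AND NOT a_1 = False
      NOT a_1 = False
  NOT ((a_3 OR a_4)) = True
    a_3 OR a_4 = False
Both conjuncts True, so the formula holds.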